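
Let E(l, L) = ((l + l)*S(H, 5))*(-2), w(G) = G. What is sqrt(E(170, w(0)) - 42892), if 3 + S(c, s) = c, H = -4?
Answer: 2*I*sqrt(9533) ≈ 195.27*I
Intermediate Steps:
S(c, s) = -3 + c
E(l, L) = 28*l (E(l, L) = ((l + l)*(-3 - 4))*(-2) = ((2*l)*(-7))*(-2) = -14*l*(-2) = 28*l)
sqrt(E(170, w(0)) - 42892) = sqrt(28*170 - 42892) = sqrt(4760 - 42892) = sqrt(-38132) = 2*I*sqrt(9533)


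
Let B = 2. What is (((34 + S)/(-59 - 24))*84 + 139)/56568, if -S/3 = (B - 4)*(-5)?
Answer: 11201/4695144 ≈ 0.0023857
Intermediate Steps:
S = -30 (S = -3*(2 - 4)*(-5) = -(-6)*(-5) = -3*10 = -30)
(((34 + S)/(-59 - 24))*84 + 139)/56568 = (((34 - 30)/(-59 - 24))*84 + 139)/56568 = ((4/(-83))*84 + 139)*(1/56568) = ((4*(-1/83))*84 + 139)*(1/56568) = (-4/83*84 + 139)*(1/56568) = (-336/83 + 139)*(1/56568) = (11201/83)*(1/56568) = 11201/4695144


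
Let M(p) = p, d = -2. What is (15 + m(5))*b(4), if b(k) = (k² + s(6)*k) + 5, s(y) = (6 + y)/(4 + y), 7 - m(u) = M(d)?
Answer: 3096/5 ≈ 619.20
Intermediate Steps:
m(u) = 9 (m(u) = 7 - 1*(-2) = 7 + 2 = 9)
s(y) = (6 + y)/(4 + y)
b(k) = 5 + k² + 6*k/5 (b(k) = (k² + ((6 + 6)/(4 + 6))*k) + 5 = (k² + (12/10)*k) + 5 = (k² + ((⅒)*12)*k) + 5 = (k² + 6*k/5) + 5 = 5 + k² + 6*k/5)
(15 + m(5))*b(4) = (15 + 9)*(5 + 4² + (6/5)*4) = 24*(5 + 16 + 24/5) = 24*(129/5) = 3096/5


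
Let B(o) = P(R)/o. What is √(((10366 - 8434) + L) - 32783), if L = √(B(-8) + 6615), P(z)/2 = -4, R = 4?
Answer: √(-30851 + 2*√1654) ≈ 175.41*I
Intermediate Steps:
P(z) = -8 (P(z) = 2*(-4) = -8)
B(o) = -8/o
L = 2*√1654 (L = √(-8/(-8) + 6615) = √(-8*(-⅛) + 6615) = √(1 + 6615) = √6616 = 2*√1654 ≈ 81.339)
√(((10366 - 8434) + L) - 32783) = √(((10366 - 8434) + 2*√1654) - 32783) = √((1932 + 2*√1654) - 32783) = √(-30851 + 2*√1654)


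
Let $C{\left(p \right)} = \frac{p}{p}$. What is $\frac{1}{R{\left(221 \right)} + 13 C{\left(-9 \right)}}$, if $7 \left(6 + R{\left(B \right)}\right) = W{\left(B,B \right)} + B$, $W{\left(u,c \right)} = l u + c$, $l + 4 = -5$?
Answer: $- \frac{1}{214} \approx -0.0046729$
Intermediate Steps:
$l = -9$ ($l = -4 - 5 = -9$)
$W{\left(u,c \right)} = c - 9 u$ ($W{\left(u,c \right)} = - 9 u + c = c - 9 u$)
$R{\left(B \right)} = -6 - B$ ($R{\left(B \right)} = -6 + \frac{\left(B - 9 B\right) + B}{7} = -6 + \frac{- 8 B + B}{7} = -6 + \frac{\left(-7\right) B}{7} = -6 - B$)
$C{\left(p \right)} = 1$
$\frac{1}{R{\left(221 \right)} + 13 C{\left(-9 \right)}} = \frac{1}{\left(-6 - 221\right) + 13 \cdot 1} = \frac{1}{\left(-6 - 221\right) + 13} = \frac{1}{-227 + 13} = \frac{1}{-214} = - \frac{1}{214}$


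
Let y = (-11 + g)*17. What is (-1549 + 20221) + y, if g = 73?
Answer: 19726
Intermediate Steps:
y = 1054 (y = (-11 + 73)*17 = 62*17 = 1054)
(-1549 + 20221) + y = (-1549 + 20221) + 1054 = 18672 + 1054 = 19726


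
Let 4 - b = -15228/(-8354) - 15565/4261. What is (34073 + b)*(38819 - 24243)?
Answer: 8840952269889920/17798197 ≈ 4.9673e+8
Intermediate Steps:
b = 103764539/17798197 (b = 4 - (-15228/(-8354) - 15565/4261) = 4 - (-15228*(-1/8354) - 15565*1/4261) = 4 - (7614/4177 - 15565/4261) = 4 - 1*(-32571751/17798197) = 4 + 32571751/17798197 = 103764539/17798197 ≈ 5.8301)
(34073 + b)*(38819 - 24243) = (34073 + 103764539/17798197)*(38819 - 24243) = (606541730920/17798197)*14576 = 8840952269889920/17798197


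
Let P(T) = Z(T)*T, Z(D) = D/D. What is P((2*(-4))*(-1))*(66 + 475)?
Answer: 4328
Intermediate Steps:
Z(D) = 1
P(T) = T (P(T) = 1*T = T)
P((2*(-4))*(-1))*(66 + 475) = ((2*(-4))*(-1))*(66 + 475) = -8*(-1)*541 = 8*541 = 4328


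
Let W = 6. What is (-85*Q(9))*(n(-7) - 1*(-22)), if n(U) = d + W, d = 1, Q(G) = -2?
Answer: 4930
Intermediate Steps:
n(U) = 7 (n(U) = 1 + 6 = 7)
(-85*Q(9))*(n(-7) - 1*(-22)) = (-85*(-2))*(7 - 1*(-22)) = 170*(7 + 22) = 170*29 = 4930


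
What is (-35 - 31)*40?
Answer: -2640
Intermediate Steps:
(-35 - 31)*40 = -66*40 = -2640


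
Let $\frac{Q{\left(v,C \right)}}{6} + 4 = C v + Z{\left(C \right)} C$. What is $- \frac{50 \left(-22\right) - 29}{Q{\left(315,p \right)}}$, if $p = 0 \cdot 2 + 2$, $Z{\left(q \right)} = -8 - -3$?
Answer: $\frac{1129}{3696} \approx 0.30547$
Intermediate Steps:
$Z{\left(q \right)} = -5$ ($Z{\left(q \right)} = -8 + 3 = -5$)
$p = 2$ ($p = 0 + 2 = 2$)
$Q{\left(v,C \right)} = -24 - 30 C + 6 C v$ ($Q{\left(v,C \right)} = -24 + 6 \left(C v - 5 C\right) = -24 + 6 \left(- 5 C + C v\right) = -24 + \left(- 30 C + 6 C v\right) = -24 - 30 C + 6 C v$)
$- \frac{50 \left(-22\right) - 29}{Q{\left(315,p \right)}} = - \frac{50 \left(-22\right) - 29}{-24 - 60 + 6 \cdot 2 \cdot 315} = - \frac{-1100 - 29}{-24 - 60 + 3780} = - \frac{-1129}{3696} = \left(-1\right) \left(- \frac{1129}{3696}\right) = \frac{1129}{3696}$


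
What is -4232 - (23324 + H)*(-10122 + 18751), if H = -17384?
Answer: -51260492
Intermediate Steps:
-4232 - (23324 + H)*(-10122 + 18751) = -4232 - (23324 - 17384)*(-10122 + 18751) = -4232 - 5940*8629 = -4232 - 1*51256260 = -4232 - 51256260 = -51260492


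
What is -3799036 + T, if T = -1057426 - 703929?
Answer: -5560391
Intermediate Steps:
T = -1761355
-3799036 + T = -3799036 - 1761355 = -5560391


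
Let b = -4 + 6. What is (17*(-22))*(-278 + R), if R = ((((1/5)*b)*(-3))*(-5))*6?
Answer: 90508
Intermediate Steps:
b = 2
R = 36 (R = ((((1/5)*2)*(-3))*(-5))*6 = ((((1*(⅕))*2)*(-3))*(-5))*6 = ((((⅕)*2)*(-3))*(-5))*6 = (((⅖)*(-3))*(-5))*6 = -6/5*(-5)*6 = 6*6 = 36)
(17*(-22))*(-278 + R) = (17*(-22))*(-278 + 36) = -374*(-242) = 90508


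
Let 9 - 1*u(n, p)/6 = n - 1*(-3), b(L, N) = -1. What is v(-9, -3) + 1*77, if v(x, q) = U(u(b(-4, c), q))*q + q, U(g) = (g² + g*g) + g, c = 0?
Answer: -10636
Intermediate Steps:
u(n, p) = 36 - 6*n (u(n, p) = 54 - 6*(n - 1*(-3)) = 54 - 6*(n + 3) = 54 - 6*(3 + n) = 54 + (-18 - 6*n) = 36 - 6*n)
U(g) = g + 2*g² (U(g) = (g² + g²) + g = 2*g² + g = g + 2*g²)
v(x, q) = 3571*q (v(x, q) = ((36 - 6*(-1))*(1 + 2*(36 - 6*(-1))))*q + q = ((36 + 6)*(1 + 2*(36 + 6)))*q + q = (42*(1 + 2*42))*q + q = (42*(1 + 84))*q + q = (42*85)*q + q = 3570*q + q = 3571*q)
v(-9, -3) + 1*77 = 3571*(-3) + 1*77 = -10713 + 77 = -10636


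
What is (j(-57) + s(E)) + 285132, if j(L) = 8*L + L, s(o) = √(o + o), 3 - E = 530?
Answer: 284619 + I*√1054 ≈ 2.8462e+5 + 32.465*I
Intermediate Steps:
E = -527 (E = 3 - 1*530 = 3 - 530 = -527)
s(o) = √2*√o (s(o) = √(2*o) = √2*√o)
j(L) = 9*L
(j(-57) + s(E)) + 285132 = (9*(-57) + √2*√(-527)) + 285132 = (-513 + √2*(I*√527)) + 285132 = (-513 + I*√1054) + 285132 = 284619 + I*√1054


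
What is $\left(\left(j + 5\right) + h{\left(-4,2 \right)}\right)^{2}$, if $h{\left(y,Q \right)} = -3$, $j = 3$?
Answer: $25$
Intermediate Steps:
$\left(\left(j + 5\right) + h{\left(-4,2 \right)}\right)^{2} = \left(\left(3 + 5\right) - 3\right)^{2} = \left(8 - 3\right)^{2} = 5^{2} = 25$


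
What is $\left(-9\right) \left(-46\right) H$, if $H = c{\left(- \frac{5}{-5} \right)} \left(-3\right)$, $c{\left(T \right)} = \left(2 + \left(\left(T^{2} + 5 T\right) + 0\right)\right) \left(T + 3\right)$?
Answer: $-39744$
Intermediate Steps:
$c{\left(T \right)} = \left(3 + T\right) \left(2 + T^{2} + 5 T\right)$ ($c{\left(T \right)} = \left(2 + \left(T^{2} + 5 T\right)\right) \left(3 + T\right) = \left(2 + T^{2} + 5 T\right) \left(3 + T\right) = \left(3 + T\right) \left(2 + T^{2} + 5 T\right)$)
$H = -96$ ($H = \left(6 + \left(- \frac{5}{-5}\right)^{3} + 8 \left(- \frac{5}{-5}\right)^{2} + 17 \left(- \frac{5}{-5}\right)\right) \left(-3\right) = \left(6 + \left(\left(-5\right) \left(- \frac{1}{5}\right)\right)^{3} + 8 \left(\left(-5\right) \left(- \frac{1}{5}\right)\right)^{2} + 17 \left(\left(-5\right) \left(- \frac{1}{5}\right)\right)\right) \left(-3\right) = \left(6 + 1^{3} + 8 \cdot 1^{2} + 17 \cdot 1\right) \left(-3\right) = \left(6 + 1 + 8 \cdot 1 + 17\right) \left(-3\right) = \left(6 + 1 + 8 + 17\right) \left(-3\right) = 32 \left(-3\right) = -96$)
$\left(-9\right) \left(-46\right) H = \left(-9\right) \left(-46\right) \left(-96\right) = 414 \left(-96\right) = -39744$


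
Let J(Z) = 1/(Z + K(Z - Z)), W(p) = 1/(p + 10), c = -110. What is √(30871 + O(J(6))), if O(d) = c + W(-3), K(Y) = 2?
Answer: 4*√94206/7 ≈ 175.39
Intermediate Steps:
W(p) = 1/(10 + p)
J(Z) = 1/(2 + Z) (J(Z) = 1/(Z + 2) = 1/(2 + Z))
O(d) = -769/7 (O(d) = -110 + 1/(10 - 3) = -110 + 1/7 = -110 + ⅐ = -769/7)
√(30871 + O(J(6))) = √(30871 - 769/7) = √(215328/7) = 4*√94206/7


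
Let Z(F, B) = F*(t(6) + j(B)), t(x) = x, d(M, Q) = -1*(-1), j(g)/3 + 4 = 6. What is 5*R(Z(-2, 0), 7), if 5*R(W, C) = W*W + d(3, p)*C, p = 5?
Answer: 583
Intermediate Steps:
j(g) = 6 (j(g) = -12 + 3*6 = -12 + 18 = 6)
d(M, Q) = 1
Z(F, B) = 12*F (Z(F, B) = F*(6 + 6) = F*12 = 12*F)
R(W, C) = C/5 + W**2/5 (R(W, C) = (W*W + 1*C)/5 = (W**2 + C)/5 = (C + W**2)/5 = C/5 + W**2/5)
5*R(Z(-2, 0), 7) = 5*((1/5)*7 + (12*(-2))**2/5) = 5*(7/5 + (1/5)*(-24)**2) = 5*(7/5 + (1/5)*576) = 5*(7/5 + 576/5) = 5*(583/5) = 583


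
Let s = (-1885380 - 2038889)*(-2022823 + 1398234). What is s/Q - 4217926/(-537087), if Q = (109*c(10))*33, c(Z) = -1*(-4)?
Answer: 438809990660374885/2575869252 ≈ 1.7035e+8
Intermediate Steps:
c(Z) = 4
Q = 14388 (Q = (109*4)*33 = 436*33 = 14388)
s = 2451055250441 (s = -3924269*(-624589) = 2451055250441)
s/Q - 4217926/(-537087) = 2451055250441/14388 - 4217926/(-537087) = 2451055250441*(1/14388) - 4217926*(-1/537087) = 2451055250441/14388 + 4217926/537087 = 438809990660374885/2575869252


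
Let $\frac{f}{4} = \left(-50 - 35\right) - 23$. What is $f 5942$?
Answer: $-2566944$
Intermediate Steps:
$f = -432$ ($f = 4 \left(\left(-50 - 35\right) - 23\right) = 4 \left(-85 - 23\right) = 4 \left(-108\right) = -432$)
$f 5942 = \left(-432\right) 5942 = -2566944$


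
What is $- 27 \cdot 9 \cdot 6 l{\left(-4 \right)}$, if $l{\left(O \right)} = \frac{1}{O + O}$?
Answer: $\frac{729}{4} \approx 182.25$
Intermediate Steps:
$l{\left(O \right)} = \frac{1}{2 O}$
$- 27 \cdot 9 \cdot 6 l{\left(-4 \right)} = - 27 \cdot 9 \cdot 6 \frac{1}{2 \left(-4\right)} = \left(-27\right) 54 \cdot \frac{1}{2} \left(- \frac{1}{4}\right) = \left(-1458\right) \left(- \frac{1}{8}\right) = \frac{729}{4}$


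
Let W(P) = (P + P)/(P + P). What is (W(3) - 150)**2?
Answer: 22201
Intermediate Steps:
W(P) = 1 (W(P) = (2*P)/((2*P)) = (2*P)*(1/(2*P)) = 1)
(W(3) - 150)**2 = (1 - 150)**2 = (-149)**2 = 22201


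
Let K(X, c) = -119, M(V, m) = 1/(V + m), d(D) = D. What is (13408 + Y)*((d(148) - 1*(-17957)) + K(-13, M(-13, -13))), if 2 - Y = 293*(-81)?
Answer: 668053998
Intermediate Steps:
Y = 23735 (Y = 2 - 293*(-81) = 2 - 1*(-23733) = 2 + 23733 = 23735)
(13408 + Y)*((d(148) - 1*(-17957)) + K(-13, M(-13, -13))) = (13408 + 23735)*((148 - 1*(-17957)) - 119) = 37143*((148 + 17957) - 119) = 37143*(18105 - 119) = 37143*17986 = 668053998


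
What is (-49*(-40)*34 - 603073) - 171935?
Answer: -708368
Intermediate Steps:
(-49*(-40)*34 - 603073) - 171935 = (1960*34 - 603073) - 171935 = (66640 - 603073) - 171935 = -536433 - 171935 = -708368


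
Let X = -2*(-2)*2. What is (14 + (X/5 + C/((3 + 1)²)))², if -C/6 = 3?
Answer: 335241/1600 ≈ 209.53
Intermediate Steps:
C = -18 (C = -6*3 = -18)
X = 8 (X = 4*2 = 8)
(14 + (X/5 + C/((3 + 1)²)))² = (14 + (8/5 - 18/(3 + 1)²))² = (14 + (8*(⅕) - 18/(4²)))² = (14 + (8/5 - 18/16))² = (14 + (8/5 - 18*1/16))² = (14 + (8/5 - 9/8))² = (14 + 19/40)² = (579/40)² = 335241/1600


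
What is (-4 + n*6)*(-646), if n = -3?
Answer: 14212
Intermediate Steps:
(-4 + n*6)*(-646) = (-4 - 3*6)*(-646) = (-4 - 18)*(-646) = -22*(-646) = 14212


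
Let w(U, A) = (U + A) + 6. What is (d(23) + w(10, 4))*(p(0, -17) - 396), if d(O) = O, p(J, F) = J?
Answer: -17028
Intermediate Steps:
w(U, A) = 6 + A + U (w(U, A) = (A + U) + 6 = 6 + A + U)
(d(23) + w(10, 4))*(p(0, -17) - 396) = (23 + (6 + 4 + 10))*(0 - 396) = (23 + 20)*(-396) = 43*(-396) = -17028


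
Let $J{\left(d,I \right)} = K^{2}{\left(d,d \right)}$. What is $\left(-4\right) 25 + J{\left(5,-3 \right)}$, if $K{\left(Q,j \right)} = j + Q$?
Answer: $0$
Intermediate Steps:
$K{\left(Q,j \right)} = Q + j$
$J{\left(d,I \right)} = 4 d^{2}$ ($J{\left(d,I \right)} = \left(d + d\right)^{2} = \left(2 d\right)^{2} = 4 d^{2}$)
$\left(-4\right) 25 + J{\left(5,-3 \right)} = \left(-4\right) 25 + 4 \cdot 5^{2} = -100 + 4 \cdot 25 = -100 + 100 = 0$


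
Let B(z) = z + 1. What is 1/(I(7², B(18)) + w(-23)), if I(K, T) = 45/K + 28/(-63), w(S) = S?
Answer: -441/9934 ≈ -0.044393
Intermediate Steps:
B(z) = 1 + z
I(K, T) = -4/9 + 45/K (I(K, T) = 45/K + 28*(-1/63) = 45/K - 4/9 = -4/9 + 45/K)
1/(I(7², B(18)) + w(-23)) = 1/((-4/9 + 45/(7²)) - 23) = 1/((-4/9 + 45/49) - 23) = 1/(209/441 - 23) = 1/(-9934/441) = -441/9934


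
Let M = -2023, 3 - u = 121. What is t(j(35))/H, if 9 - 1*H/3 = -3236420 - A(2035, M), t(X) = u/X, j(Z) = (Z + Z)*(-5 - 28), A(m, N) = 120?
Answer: 59/11214642285 ≈ 5.2610e-9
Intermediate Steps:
u = -118 (u = 3 - 1*121 = 3 - 121 = -118)
j(Z) = -66*Z (j(Z) = (2*Z)*(-33) = -66*Z)
t(X) = -118/X
H = 9709647 (H = 27 - 3*(-3236420 - 1*120) = 27 - 3*(-3236420 - 120) = 27 - 3*(-3236540) = 27 + 9709620 = 9709647)
t(j(35))/H = -118/((-66*35))/9709647 = -118/(-2310)*(1/9709647) = -118*(-1/2310)*(1/9709647) = (59/1155)*(1/9709647) = 59/11214642285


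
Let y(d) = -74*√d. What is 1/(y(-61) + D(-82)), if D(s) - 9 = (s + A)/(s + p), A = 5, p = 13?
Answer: 24081/795416300 + 176157*I*√61/795416300 ≈ 3.0275e-5 + 0.0017297*I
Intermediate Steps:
D(s) = 9 + (5 + s)/(13 + s) (D(s) = 9 + (s + 5)/(s + 13) = 9 + (5 + s)/(13 + s))
1/(y(-61) + D(-82)) = 1/(-74*I*√61 + 2*(61 + 5*(-82))/(13 - 82)) = 1/(-74*I*√61 + 2*(61 - 410)/(-69)) = 1/(-74*I*√61 + 2*(-1/69)*(-349)) = 1/(-74*I*√61 + 698/69) = 1/(698/69 - 74*I*√61)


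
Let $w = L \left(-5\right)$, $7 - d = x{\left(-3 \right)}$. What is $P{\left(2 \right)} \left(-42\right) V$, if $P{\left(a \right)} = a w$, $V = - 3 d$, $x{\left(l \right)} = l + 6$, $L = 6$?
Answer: $-30240$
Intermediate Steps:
$x{\left(l \right)} = 6 + l$
$d = 4$ ($d = 7 - \left(6 - 3\right) = 7 - 3 = 4$)
$w = -30$ ($w = 6 \left(-5\right) = -30$)
$V = -12$ ($V = \left(-3\right) 4 = -12$)
$P{\left(a \right)} = - 30 a$ ($P{\left(a \right)} = a \left(-30\right) = - 30 a$)
$P{\left(2 \right)} \left(-42\right) V = \left(-30\right) 2 \left(-42\right) \left(-12\right) = \left(-60\right) \left(-42\right) \left(-12\right) = 2520 \left(-12\right) = -30240$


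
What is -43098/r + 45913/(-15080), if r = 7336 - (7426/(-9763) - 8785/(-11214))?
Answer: -15432850234712039/1730235097378840 ≈ -8.9195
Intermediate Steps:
r = 114737075423/15640326 (r = 7336 - (7426*(-1/9763) - 8785*(-1/11214)) = 7336 - (-7426/9763 + 1255/1602) = 7336 - 1*356113/15640326 = 7336 - 356113/15640326 = 114737075423/15640326 ≈ 7336.0)
-43098/r + 45913/(-15080) = -43098/114737075423/15640326 + 45913/(-15080) = -43098*15640326/114737075423 + 45913*(-1/15080) = -674066769948/114737075423 - 45913/15080 = -15432850234712039/1730235097378840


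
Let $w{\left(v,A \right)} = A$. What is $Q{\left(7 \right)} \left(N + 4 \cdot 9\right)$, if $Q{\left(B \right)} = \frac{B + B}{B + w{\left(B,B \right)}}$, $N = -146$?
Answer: $-110$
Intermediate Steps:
$Q{\left(B \right)} = 1$ ($Q{\left(B \right)} = \frac{B + B}{B + B} = \frac{2 B}{2 B} = 2 B \frac{1}{2 B} = 1$)
$Q{\left(7 \right)} \left(N + 4 \cdot 9\right) = 1 \left(-146 + 4 \cdot 9\right) = 1 \left(-146 + 36\right) = 1 \left(-110\right) = -110$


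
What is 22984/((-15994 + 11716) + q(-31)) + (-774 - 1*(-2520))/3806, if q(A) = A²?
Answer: -40842811/6312251 ≈ -6.4704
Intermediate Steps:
22984/((-15994 + 11716) + q(-31)) + (-774 - 1*(-2520))/3806 = 22984/((-15994 + 11716) + (-31)²) + (-774 - 1*(-2520))/3806 = 22984/(-4278 + 961) + (-774 + 2520)*(1/3806) = 22984/(-3317) + 1746*(1/3806) = 22984*(-1/3317) + 873/1903 = -22984/3317 + 873/1903 = -40842811/6312251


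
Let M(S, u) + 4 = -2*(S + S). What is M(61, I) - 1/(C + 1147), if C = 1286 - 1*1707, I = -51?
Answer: -180049/726 ≈ -248.00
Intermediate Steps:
C = -421 (C = 1286 - 1707 = -421)
M(S, u) = -4 - 4*S (M(S, u) = -4 - 2*(S + S) = -4 - 4*S)
M(61, I) - 1/(C + 1147) = (-4 - 4*61) - 1/(-421 + 1147) = (-4 - 244) - 1/726 = -248 - 1*1/726 = -248 - 1/726 = -180049/726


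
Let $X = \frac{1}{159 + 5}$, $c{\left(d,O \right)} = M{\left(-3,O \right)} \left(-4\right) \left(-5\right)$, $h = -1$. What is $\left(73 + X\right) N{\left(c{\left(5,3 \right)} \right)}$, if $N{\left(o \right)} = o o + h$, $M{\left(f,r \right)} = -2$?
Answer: $\frac{466947}{4} \approx 1.1674 \cdot 10^{5}$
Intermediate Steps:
$c{\left(d,O \right)} = -40$ ($c{\left(d,O \right)} = \left(-2\right) \left(-4\right) \left(-5\right) = 8 \left(-5\right) = -40$)
$N{\left(o \right)} = -1 + o^{2}$ ($N{\left(o \right)} = o o - 1 = o^{2} - 1 = -1 + o^{2}$)
$X = \frac{1}{164} \approx 0.0060976$
$\left(73 + X\right) N{\left(c{\left(5,3 \right)} \right)} = \left(73 + \frac{1}{164}\right) \left(-1 + \left(-40\right)^{2}\right) = \frac{11973 \left(-1 + 1600\right)}{164} = \frac{11973}{164} \cdot 1599 = \frac{466947}{4}$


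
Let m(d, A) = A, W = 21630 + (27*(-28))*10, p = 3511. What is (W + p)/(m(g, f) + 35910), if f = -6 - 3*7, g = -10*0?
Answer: 17581/35883 ≈ 0.48995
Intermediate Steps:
g = 0
f = -27 (f = -6 - 21 = -27)
W = 14070 (W = 21630 - 756*10 = 21630 - 7560 = 14070)
(W + p)/(m(g, f) + 35910) = (14070 + 3511)/(-27 + 35910) = 17581/35883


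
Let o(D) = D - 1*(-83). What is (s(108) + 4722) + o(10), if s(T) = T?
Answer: 4923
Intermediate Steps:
o(D) = 83 + D (o(D) = D + 83 = 83 + D)
(s(108) + 4722) + o(10) = (108 + 4722) + (83 + 10) = 4830 + 93 = 4923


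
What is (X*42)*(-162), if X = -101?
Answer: 687204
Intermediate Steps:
(X*42)*(-162) = -101*42*(-162) = -4242*(-162) = 687204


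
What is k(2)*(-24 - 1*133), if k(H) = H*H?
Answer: -628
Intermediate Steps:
k(H) = H²
k(2)*(-24 - 1*133) = 2²*(-24 - 1*133) = 4*(-24 - 133) = 4*(-157) = -628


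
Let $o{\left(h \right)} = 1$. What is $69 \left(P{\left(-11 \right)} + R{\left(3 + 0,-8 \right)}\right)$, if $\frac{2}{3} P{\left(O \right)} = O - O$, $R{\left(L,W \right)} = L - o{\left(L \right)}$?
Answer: $138$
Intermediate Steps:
$R{\left(L,W \right)} = -1 + L$ ($R{\left(L,W \right)} = L - 1 = -1 + L$)
$P{\left(O \right)} = 0$ ($P{\left(O \right)} = \frac{3 \left(O - O\right)}{2} = \frac{3}{2} \cdot 0 = 0$)
$69 \left(P{\left(-11 \right)} + R{\left(3 + 0,-8 \right)}\right) = 69 \left(0 + \left(-1 + \left(3 + 0\right)\right)\right) = 69 \left(0 + \left(-1 + 3\right)\right) = 69 \left(0 + 2\right) = 69 \cdot 2 = 138$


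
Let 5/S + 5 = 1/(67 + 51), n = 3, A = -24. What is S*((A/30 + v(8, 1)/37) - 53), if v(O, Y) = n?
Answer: 1172684/21793 ≈ 53.810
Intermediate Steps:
v(O, Y) = 3
S = -590/589 (S = 5/(-5 + 1/(67 + 51)) = 5/(-5 + 1/118) = 5/(-589/118) = 5*(-118/589) = -590/589 ≈ -1.0017)
S*((A/30 + v(8, 1)/37) - 53) = -590*((-24/30 + 3/37) - 53)/589 = -590*((-24*1/30 + 3*(1/37)) - 53)/589 = -590*((-⅘ + 3/37) - 53)/589 = -590*(-133/185 - 53)/589 = -590/589*(-9938/185) = 1172684/21793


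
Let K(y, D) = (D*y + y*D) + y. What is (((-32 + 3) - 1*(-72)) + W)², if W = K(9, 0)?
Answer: 2704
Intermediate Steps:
K(y, D) = y + 2*D*y (K(y, D) = (D*y + D*y) + y = 2*D*y + y = y + 2*D*y)
W = 9 (W = 9*(1 + 2*0) = 9*(1 + 0) = 9*1 = 9)
(((-32 + 3) - 1*(-72)) + W)² = (((-32 + 3) - 1*(-72)) + 9)² = ((-29 + 72) + 9)² = (43 + 9)² = 52² = 2704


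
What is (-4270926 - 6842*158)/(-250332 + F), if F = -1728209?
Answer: 5351962/1978541 ≈ 2.7050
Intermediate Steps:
(-4270926 - 6842*158)/(-250332 + F) = (-4270926 - 6842*158)/(-250332 - 1728209) = (-4270926 - 1081036)/(-1978541) = -5351962*(-1/1978541) = 5351962/1978541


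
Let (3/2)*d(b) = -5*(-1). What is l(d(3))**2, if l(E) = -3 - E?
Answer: 361/9 ≈ 40.111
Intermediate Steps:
d(b) = 10/3 (d(b) = 2*(-5*(-1))/3 = (2/3)*5 = 10/3)
l(d(3))**2 = (-3 - 1*10/3)**2 = (-3 - 10/3)**2 = (-19/3)**2 = 361/9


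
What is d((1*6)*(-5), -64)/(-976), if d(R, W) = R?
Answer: 15/488 ≈ 0.030738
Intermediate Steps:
d((1*6)*(-5), -64)/(-976) = ((1*6)*(-5))/(-976) = (6*(-5))*(-1/976) = -30*(-1/976) = 15/488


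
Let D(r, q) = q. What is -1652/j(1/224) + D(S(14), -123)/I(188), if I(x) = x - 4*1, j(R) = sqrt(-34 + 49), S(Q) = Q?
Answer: -123/184 - 1652*sqrt(15)/15 ≈ -427.21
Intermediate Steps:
j(R) = sqrt(15)
I(x) = -4 + x (I(x) = x - 4 = -4 + x)
-1652/j(1/224) + D(S(14), -123)/I(188) = -1652*sqrt(15)/15 - 123/(-4 + 188) = -1652*sqrt(15)/15 - 123/184 = -123/184 - 1652*sqrt(15)/15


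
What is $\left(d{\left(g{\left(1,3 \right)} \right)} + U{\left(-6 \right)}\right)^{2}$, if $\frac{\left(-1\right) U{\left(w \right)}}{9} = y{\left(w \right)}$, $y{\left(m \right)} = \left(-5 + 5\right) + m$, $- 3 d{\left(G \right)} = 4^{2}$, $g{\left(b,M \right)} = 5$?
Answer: $\frac{21316}{9} \approx 2368.4$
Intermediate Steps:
$d{\left(G \right)} = - \frac{16}{3}$ ($d{\left(G \right)} = - \frac{4^{2}}{3} = \left(- \frac{1}{3}\right) 16 = - \frac{16}{3}$)
$y{\left(m \right)} = m$ ($y{\left(m \right)} = 0 + m = m$)
$U{\left(w \right)} = - 9 w$
$\left(d{\left(g{\left(1,3 \right)} \right)} + U{\left(-6 \right)}\right)^{2} = \left(- \frac{16}{3} - -54\right)^{2} = \left(- \frac{16}{3} + 54\right)^{2} = \left(\frac{146}{3}\right)^{2} = \frac{21316}{9}$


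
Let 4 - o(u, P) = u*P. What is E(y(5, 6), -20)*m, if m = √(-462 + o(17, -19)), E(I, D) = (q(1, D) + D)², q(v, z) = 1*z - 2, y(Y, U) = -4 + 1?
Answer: 5292*I*√15 ≈ 20496.0*I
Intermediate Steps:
y(Y, U) = -3
q(v, z) = -2 + z (q(v, z) = z - 2 = -2 + z)
o(u, P) = 4 - P*u (o(u, P) = 4 - u*P = 4 - P*u)
E(I, D) = (-2 + 2*D)² (E(I, D) = ((-2 + D) + D)² = (-2 + 2*D)²)
m = 3*I*√15 (m = √(-462 + (4 - 1*(-19)*17)) = √(-462 + (4 + 323)) = √(-462 + 327) = √(-135) = 3*I*√15 ≈ 11.619*I)
E(y(5, 6), -20)*m = (4*(-1 - 20)²)*(3*I*√15) = (4*(-21)²)*(3*I*√15) = (4*441)*(3*I*√15) = 1764*(3*I*√15) = 5292*I*√15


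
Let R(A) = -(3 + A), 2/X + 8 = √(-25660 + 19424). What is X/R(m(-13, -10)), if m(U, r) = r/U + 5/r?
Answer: 104/133875 + 26*I*√1559/133875 ≈ 0.00077684 + 0.0076683*I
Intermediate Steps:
m(U, r) = 5/r + r/U
X = 2/(-8 + 2*I*√1559) (X = 2/(-8 + √(-25660 + 19424)) = 2/(-8 + √(-6236)) = 2/(-8 + 2*I*√1559) ≈ -0.0025397 - 0.025069*I)
R(A) = -3 - A
X/R(m(-13, -10)) = (-4/1575 - I*√1559/1575)/(-3 - (5/(-10) - 10/(-13))) = (-4/1575 - I*√1559/1575)/(-3 - (5*(-⅒) - 10*(-1/13))) = (-4/1575 - I*√1559/1575)/(-3 - (-½ + 10/13)) = (-4/1575 - I*√1559/1575)/(-3 - 1*7/26) = (-4/1575 - I*√1559/1575)/(-3 - 7/26) = (-4/1575 - I*√1559/1575)/(-85/26) = (-4/1575 - I*√1559/1575)*(-26/85) = 104/133875 + 26*I*√1559/133875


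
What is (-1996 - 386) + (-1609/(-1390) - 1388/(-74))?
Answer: -121482067/51430 ≈ -2362.1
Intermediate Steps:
(-1996 - 386) + (-1609/(-1390) - 1388/(-74)) = -2382 + (-1609*(-1/1390) - 1388*(-1/74)) = -2382 + (1609/1390 + 694/37) = -2382 + 1024193/51430 = -121482067/51430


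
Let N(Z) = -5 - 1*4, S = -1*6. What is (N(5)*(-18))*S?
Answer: -972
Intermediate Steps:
S = -6
N(Z) = -9 (N(Z) = -5 - 4 = -9)
(N(5)*(-18))*S = -9*(-18)*(-6) = 162*(-6) = -972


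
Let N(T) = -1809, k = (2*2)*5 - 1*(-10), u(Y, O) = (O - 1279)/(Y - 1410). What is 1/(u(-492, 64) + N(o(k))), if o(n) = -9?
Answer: -634/1146501 ≈ -0.00055299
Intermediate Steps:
u(Y, O) = (-1279 + O)/(-1410 + Y)
k = 30 (k = 4*5 + 10 = 20 + 10 = 30)
1/(u(-492, 64) + N(o(k))) = 1/((-1279 + 64)/(-1410 - 492) - 1809) = 1/(-1215/(-1902) - 1809) = 1/(-1/1902*(-1215) - 1809) = 1/(405/634 - 1809) = 1/(-1146501/634) = -634/1146501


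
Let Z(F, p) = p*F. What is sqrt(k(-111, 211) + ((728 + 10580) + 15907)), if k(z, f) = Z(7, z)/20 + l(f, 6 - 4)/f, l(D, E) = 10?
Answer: 3*sqrt(13443460935)/2110 ≈ 164.85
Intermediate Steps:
Z(F, p) = F*p
k(z, f) = 10/f + 7*z/20 (k(z, f) = (7*z)/20 + 10/f = (7*z)*(1/20) + 10/f = 7*z/20 + 10/f = 10/f + 7*z/20)
sqrt(k(-111, 211) + ((728 + 10580) + 15907)) = sqrt((10/211 + (7/20)*(-111)) + ((728 + 10580) + 15907)) = sqrt((10*(1/211) - 777/20) + (11308 + 15907)) = sqrt((10/211 - 777/20) + 27215) = sqrt(-163747/4220 + 27215) = sqrt(114683553/4220) = 3*sqrt(13443460935)/2110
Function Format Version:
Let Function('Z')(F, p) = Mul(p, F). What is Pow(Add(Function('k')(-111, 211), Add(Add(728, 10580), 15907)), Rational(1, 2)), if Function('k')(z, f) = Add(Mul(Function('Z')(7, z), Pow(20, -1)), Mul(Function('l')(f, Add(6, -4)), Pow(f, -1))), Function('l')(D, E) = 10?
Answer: Mul(Rational(3, 2110), Pow(13443460935, Rational(1, 2))) ≈ 164.85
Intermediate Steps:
Function('Z')(F, p) = Mul(F, p)
Function('k')(z, f) = Add(Mul(10, Pow(f, -1)), Mul(Rational(7, 20), z)) (Function('k')(z, f) = Add(Mul(Mul(7, z), Pow(20, -1)), Mul(10, Pow(f, -1))) = Add(Mul(Mul(7, z), Rational(1, 20)), Mul(10, Pow(f, -1))) = Add(Mul(Rational(7, 20), z), Mul(10, Pow(f, -1))) = Add(Mul(10, Pow(f, -1)), Mul(Rational(7, 20), z)))
Pow(Add(Function('k')(-111, 211), Add(Add(728, 10580), 15907)), Rational(1, 2)) = Pow(Add(Add(Mul(10, Pow(211, -1)), Mul(Rational(7, 20), -111)), Add(Add(728, 10580), 15907)), Rational(1, 2)) = Pow(Add(Add(Mul(10, Rational(1, 211)), Rational(-777, 20)), Add(11308, 15907)), Rational(1, 2)) = Pow(Add(Add(Rational(10, 211), Rational(-777, 20)), 27215), Rational(1, 2)) = Pow(Add(Rational(-163747, 4220), 27215), Rational(1, 2)) = Pow(Rational(114683553, 4220), Rational(1, 2)) = Mul(Rational(3, 2110), Pow(13443460935, Rational(1, 2)))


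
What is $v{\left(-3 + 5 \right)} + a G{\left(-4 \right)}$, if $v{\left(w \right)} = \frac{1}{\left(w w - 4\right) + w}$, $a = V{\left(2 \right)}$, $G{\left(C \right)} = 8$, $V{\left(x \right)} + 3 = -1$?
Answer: $- \frac{63}{2} \approx -31.5$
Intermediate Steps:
$V{\left(x \right)} = -4$ ($V{\left(x \right)} = -3 - 1 = -4$)
$a = -4$
$v{\left(w \right)} = \frac{1}{-4 + w + w^{2}}$ ($v{\left(w \right)} = \frac{1}{\left(w^{2} - 4\right) + w} = \frac{1}{\left(-4 + w^{2}\right) + w} = \frac{1}{-4 + w + w^{2}}$)
$v{\left(-3 + 5 \right)} + a G{\left(-4 \right)} = \frac{1}{-4 + \left(-3 + 5\right) + \left(-3 + 5\right)^{2}} - 32 = \frac{1}{-4 + 2 + 2^{2}} - 32 = \frac{1}{-4 + 2 + 4} - 32 = \frac{1}{2} - 32 = - \frac{63}{2}$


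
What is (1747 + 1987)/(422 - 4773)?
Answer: -3734/4351 ≈ -0.85819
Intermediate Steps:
(1747 + 1987)/(422 - 4773) = 3734/(-4351) = 3734*(-1/4351) = -3734/4351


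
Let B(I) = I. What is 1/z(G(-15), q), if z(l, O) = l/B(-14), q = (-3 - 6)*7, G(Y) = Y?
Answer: 14/15 ≈ 0.93333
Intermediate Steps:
q = -63 (q = -9*7 = -63)
z(l, O) = -l/14 (z(l, O) = l/(-14) = l*(-1/14) = -l/14)
1/z(G(-15), q) = 1/(-1/14*(-15)) = 1/(15/14) = 14/15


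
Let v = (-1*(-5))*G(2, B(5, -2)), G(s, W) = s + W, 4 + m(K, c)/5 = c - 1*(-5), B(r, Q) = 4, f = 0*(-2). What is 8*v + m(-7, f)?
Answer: 245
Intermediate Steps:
f = 0
m(K, c) = 5 + 5*c (m(K, c) = -20 + 5*(c - 1*(-5)) = -20 + 5*(c + 5) = -20 + 5*(5 + c) = -20 + (25 + 5*c) = 5 + 5*c)
G(s, W) = W + s
v = 30 (v = (-1*(-5))*(4 + 2) = 5*6 = 30)
8*v + m(-7, f) = 8*30 + (5 + 5*0) = 240 + (5 + 0) = 240 + 5 = 245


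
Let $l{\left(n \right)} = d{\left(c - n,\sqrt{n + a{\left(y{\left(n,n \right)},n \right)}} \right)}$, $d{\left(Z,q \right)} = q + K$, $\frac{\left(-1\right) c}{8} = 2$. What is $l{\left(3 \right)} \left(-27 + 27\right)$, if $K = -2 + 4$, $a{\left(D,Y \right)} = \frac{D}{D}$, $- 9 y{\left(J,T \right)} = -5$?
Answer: $0$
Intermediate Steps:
$c = -16$ ($c = \left(-8\right) 2 = -16$)
$y{\left(J,T \right)} = \frac{5}{9}$ ($y{\left(J,T \right)} = \left(- \frac{1}{9}\right) \left(-5\right) = \frac{5}{9}$)
$a{\left(D,Y \right)} = 1$
$K = 2$
$d{\left(Z,q \right)} = 2 + q$ ($d{\left(Z,q \right)} = q + 2 = 2 + q$)
$l{\left(n \right)} = 2 + \sqrt{1 + n}$ ($l{\left(n \right)} = 2 + \sqrt{n + 1} = 2 + \sqrt{1 + n}$)
$l{\left(3 \right)} \left(-27 + 27\right) = \left(2 + \sqrt{1 + 3}\right) \left(-27 + 27\right) = \left(2 + \sqrt{4}\right) 0 = \left(2 + 2\right) 0 = 4 \cdot 0 = 0$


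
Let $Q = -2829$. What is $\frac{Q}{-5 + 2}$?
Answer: $943$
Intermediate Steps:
$\frac{Q}{-5 + 2} = - \frac{2829}{-5 + 2} = - \frac{2829}{-3} = \left(-2829\right) \left(- \frac{1}{3}\right) = 943$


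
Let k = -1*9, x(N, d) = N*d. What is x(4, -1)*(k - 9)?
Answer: 72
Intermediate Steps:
k = -9
x(4, -1)*(k - 9) = (4*(-1))*(-9 - 9) = -4*(-18) = 72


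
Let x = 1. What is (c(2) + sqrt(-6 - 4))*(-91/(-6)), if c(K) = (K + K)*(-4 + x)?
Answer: -182 + 91*I*sqrt(10)/6 ≈ -182.0 + 47.961*I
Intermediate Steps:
c(K) = -6*K (c(K) = (K + K)*(-4 + 1) = (2*K)*(-3) = -6*K)
(c(2) + sqrt(-6 - 4))*(-91/(-6)) = (-6*2 + sqrt(-6 - 4))*(-91/(-6)) = (-12 + sqrt(-10))*(-91*(-1/6)) = (-12 + I*sqrt(10))*(91/6) = -182 + 91*I*sqrt(10)/6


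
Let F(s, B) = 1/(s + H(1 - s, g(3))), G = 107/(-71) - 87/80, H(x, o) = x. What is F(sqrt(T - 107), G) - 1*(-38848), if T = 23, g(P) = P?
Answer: 38849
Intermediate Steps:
G = -14737/5680 (G = 107*(-1/71) - 87*1/80 = -107/71 - 87/80 = -14737/5680 ≈ -2.5945)
F(s, B) = 1 (F(s, B) = 1/(s + (1 - s)) = 1/1 = 1)
F(sqrt(T - 107), G) - 1*(-38848) = 1 - 1*(-38848) = 1 + 38848 = 38849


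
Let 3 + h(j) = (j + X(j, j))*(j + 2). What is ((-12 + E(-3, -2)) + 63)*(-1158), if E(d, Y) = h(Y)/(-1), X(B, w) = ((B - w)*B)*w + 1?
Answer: -62532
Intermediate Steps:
X(B, w) = 1 + B*w*(B - w) (X(B, w) = (B*(B - w))*w + 1 = B*w*(B - w) + 1 = 1 + B*w*(B - w))
h(j) = -3 + (1 + j)*(2 + j) (h(j) = -3 + (j + (1 + j*j² - j*j²))*(j + 2) = -3 + (j + (1 + j³ - j³))*(2 + j) = -3 + (j + 1)*(2 + j) = -3 + (1 + j)*(2 + j))
E(d, Y) = 1 - Y² - 3*Y (E(d, Y) = (-1 + Y² + 3*Y)/(-1) = (-1 + Y² + 3*Y)*(-1) = 1 - Y² - 3*Y)
((-12 + E(-3, -2)) + 63)*(-1158) = ((-12 + (1 - 1*(-2)² - 3*(-2))) + 63)*(-1158) = ((-12 + (1 - 1*4 + 6)) + 63)*(-1158) = ((-12 + (1 - 4 + 6)) + 63)*(-1158) = ((-12 + 3) + 63)*(-1158) = (-9 + 63)*(-1158) = 54*(-1158) = -62532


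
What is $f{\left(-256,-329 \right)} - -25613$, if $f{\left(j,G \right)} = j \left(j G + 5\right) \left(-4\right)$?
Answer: $86276109$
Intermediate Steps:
$f{\left(j,G \right)} = - 4 j \left(5 + G j\right)$ ($f{\left(j,G \right)} = j \left(G j + 5\right) \left(-4\right) = j \left(5 + G j\right) \left(-4\right) = - 4 j \left(5 + G j\right)$)
$f{\left(-256,-329 \right)} - -25613 = \left(-4\right) \left(-256\right) \left(5 - -84224\right) - -25613 = \left(-4\right) \left(-256\right) \left(5 + 84224\right) + 25613 = \left(-4\right) \left(-256\right) 84229 + 25613 = 86250496 + 25613 = 86276109$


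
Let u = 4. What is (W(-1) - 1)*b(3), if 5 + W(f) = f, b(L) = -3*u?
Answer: 84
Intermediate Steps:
b(L) = -12 (b(L) = -3*4 = -12)
W(f) = -5 + f
(W(-1) - 1)*b(3) = ((-5 - 1) - 1)*(-12) = (-6 - 1)*(-12) = -7*(-12) = 84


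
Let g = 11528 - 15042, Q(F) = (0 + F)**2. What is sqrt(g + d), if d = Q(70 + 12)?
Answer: sqrt(3210) ≈ 56.657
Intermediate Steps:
Q(F) = F**2
g = -3514
d = 6724 (d = (70 + 12)**2 = 82**2 = 6724)
sqrt(g + d) = sqrt(-3514 + 6724) = sqrt(3210)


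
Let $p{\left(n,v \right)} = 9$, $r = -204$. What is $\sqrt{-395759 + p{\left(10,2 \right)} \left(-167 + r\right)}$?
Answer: $i \sqrt{399098} \approx 631.74 i$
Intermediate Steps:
$\sqrt{-395759 + p{\left(10,2 \right)} \left(-167 + r\right)} = \sqrt{-395759 + 9 \left(-167 - 204\right)} = \sqrt{-395759 + 9 \left(-371\right)} = \sqrt{-395759 - 3339} = \sqrt{-399098} = i \sqrt{399098}$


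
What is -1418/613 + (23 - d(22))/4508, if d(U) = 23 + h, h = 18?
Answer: -3201689/1381702 ≈ -2.3172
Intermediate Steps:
d(U) = 41 (d(U) = 23 + 18 = 41)
-1418/613 + (23 - d(22))/4508 = -1418/613 + (23 - 1*41)/4508 = -1418*1/613 + (23 - 41)*(1/4508) = -1418/613 - 18*1/4508 = -1418/613 - 9/2254 = -3201689/1381702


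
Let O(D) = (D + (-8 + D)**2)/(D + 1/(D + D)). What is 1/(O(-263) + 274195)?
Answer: 138339/37893370477 ≈ 3.6507e-6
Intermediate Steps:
O(D) = (D + (-8 + D)**2)/(D + 1/(2*D))
1/(O(-263) + 274195) = 1/(2*(-263)*(-263 + (-8 - 263)**2)/(1 + 2*(-263)**2) + 274195) = 1/(2*(-263)*(-263 + (-271)**2)/(1 + 2*69169) + 274195) = 1/(2*(-263)*(-263 + 73441)/(1 + 138338) + 274195) = 1/(2*(-263)*73178/138339 + 274195) = 1/(2*(-263)*(1/138339)*73178 + 274195) = 1/(-38491628/138339 + 274195) = 1/(37893370477/138339) = 138339/37893370477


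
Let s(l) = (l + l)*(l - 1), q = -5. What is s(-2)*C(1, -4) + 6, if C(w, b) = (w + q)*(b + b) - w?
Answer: 378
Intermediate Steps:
C(w, b) = -w + 2*b*(-5 + w) (C(w, b) = (w - 5)*(b + b) - w = (-5 + w)*(2*b) - w = 2*b*(-5 + w) - w = -w + 2*b*(-5 + w))
s(l) = 2*l*(-1 + l) (s(l) = (2*l)*(-1 + l) = 2*l*(-1 + l))
s(-2)*C(1, -4) + 6 = (2*(-2)*(-1 - 2))*(-1*1 - 10*(-4) + 2*(-4)*1) + 6 = (2*(-2)*(-3))*(-1 + 40 - 8) + 6 = 12*31 + 6 = 372 + 6 = 378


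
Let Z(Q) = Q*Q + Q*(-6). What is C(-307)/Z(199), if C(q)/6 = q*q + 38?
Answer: 565722/38407 ≈ 14.730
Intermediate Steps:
C(q) = 228 + 6*q² (C(q) = 6*(q*q + 38) = 6*(q² + 38) = 6*(38 + q²) = 228 + 6*q²)
Z(Q) = Q² - 6*Q
C(-307)/Z(199) = (228 + 6*(-307)²)/((199*(-6 + 199))) = (228 + 6*94249)/((199*193)) = (228 + 565494)/38407 = 565722*(1/38407) = 565722/38407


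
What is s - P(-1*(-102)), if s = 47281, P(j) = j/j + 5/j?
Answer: 4822555/102 ≈ 47280.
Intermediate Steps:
P(j) = 1 + 5/j
s - P(-1*(-102)) = 47281 - (5 - 1*(-102))/((-1*(-102))) = 47281 - (5 + 102)/102 = 47281 - 107/102 = 4822555/102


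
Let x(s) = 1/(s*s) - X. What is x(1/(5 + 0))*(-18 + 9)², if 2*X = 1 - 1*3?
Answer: 2106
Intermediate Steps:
X = -1 (X = (1 - 1*3)/2 = (1 - 3)/2 = (½)*(-2) = -1)
x(s) = 1 + s⁻² (x(s) = 1/(s*s) - 1*(-1) = s⁻² + 1 = 1 + s⁻²)
x(1/(5 + 0))*(-18 + 9)² = (1 + (1/(5 + 0))⁻²)*(-18 + 9)² = (1 + (1/5)⁻²)*(-9)² = (1 + (⅕)⁻²)*81 = (1 + 25)*81 = 26*81 = 2106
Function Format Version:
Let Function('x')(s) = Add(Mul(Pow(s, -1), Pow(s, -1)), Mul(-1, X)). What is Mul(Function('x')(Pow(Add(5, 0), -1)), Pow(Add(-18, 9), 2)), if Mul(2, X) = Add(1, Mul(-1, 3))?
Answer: 2106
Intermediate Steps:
X = -1 (X = Mul(Rational(1, 2), Add(1, Mul(-1, 3))) = Mul(Rational(1, 2), Add(1, -3)) = Mul(Rational(1, 2), -2) = -1)
Function('x')(s) = Add(1, Pow(s, -2)) (Function('x')(s) = Add(Mul(Pow(s, -1), Pow(s, -1)), Mul(-1, -1)) = Add(Pow(s, -2), 1) = Add(1, Pow(s, -2)))
Mul(Function('x')(Pow(Add(5, 0), -1)), Pow(Add(-18, 9), 2)) = Mul(Add(1, Pow(Pow(Add(5, 0), -1), -2)), Pow(Add(-18, 9), 2)) = Mul(Add(1, Pow(Pow(5, -1), -2)), Pow(-9, 2)) = Mul(Add(1, Pow(Rational(1, 5), -2)), 81) = Mul(Add(1, 25), 81) = Mul(26, 81) = 2106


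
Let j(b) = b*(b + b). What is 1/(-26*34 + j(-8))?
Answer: -1/756 ≈ -0.0013228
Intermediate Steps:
j(b) = 2*b² (j(b) = b*(2*b) = 2*b²)
1/(-26*34 + j(-8)) = 1/(-26*34 + 2*(-8)²) = 1/(-884 + 2*64) = 1/(-884 + 128) = 1/(-756) = -1/756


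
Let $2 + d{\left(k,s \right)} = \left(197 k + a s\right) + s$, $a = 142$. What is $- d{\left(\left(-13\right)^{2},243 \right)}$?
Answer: $-68040$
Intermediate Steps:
$d{\left(k,s \right)} = -2 + 143 s + 197 k$ ($d{\left(k,s \right)} = -2 + \left(\left(197 k + 142 s\right) + s\right) = -2 + \left(\left(142 s + 197 k\right) + s\right) = -2 + \left(143 s + 197 k\right) = -2 + 143 s + 197 k$)
$- d{\left(\left(-13\right)^{2},243 \right)} = - (-2 + 143 \cdot 243 + 197 \left(-13\right)^{2}) = - (-2 + 34749 + 197 \cdot 169) = - (-2 + 34749 + 33293) = \left(-1\right) 68040 = -68040$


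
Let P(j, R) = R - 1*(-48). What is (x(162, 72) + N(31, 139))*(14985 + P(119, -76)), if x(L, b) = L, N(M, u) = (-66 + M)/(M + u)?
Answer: 82278457/34 ≈ 2.4200e+6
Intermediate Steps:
P(j, R) = 48 + R (P(j, R) = R + 48 = 48 + R)
N(M, u) = (-66 + M)/(M + u)
(x(162, 72) + N(31, 139))*(14985 + P(119, -76)) = (162 + (-66 + 31)/(31 + 139))*(14985 + (48 - 76)) = (162 - 35/170)*(14985 - 28) = (162 + (1/170)*(-35))*14957 = (162 - 7/34)*14957 = (5501/34)*14957 = 82278457/34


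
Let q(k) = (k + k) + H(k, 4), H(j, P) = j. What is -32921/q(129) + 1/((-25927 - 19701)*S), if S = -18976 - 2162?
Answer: -10583933207719/124418521656 ≈ -85.067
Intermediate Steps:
S = -21138
q(k) = 3*k (q(k) = (k + k) + k = 2*k + k = 3*k)
-32921/q(129) + 1/((-25927 - 19701)*S) = -32921/(3*129) + 1/(-25927 - 19701*(-21138)) = -32921/387 - 1/21138/(-45628) = -32921*1/387 - 1/45628*(-1/21138) = -32921/387 + 1/964484664 = -10583933207719/124418521656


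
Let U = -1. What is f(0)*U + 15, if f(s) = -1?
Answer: 16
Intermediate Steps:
f(0)*U + 15 = -1*(-1) + 15 = 1 + 15 = 16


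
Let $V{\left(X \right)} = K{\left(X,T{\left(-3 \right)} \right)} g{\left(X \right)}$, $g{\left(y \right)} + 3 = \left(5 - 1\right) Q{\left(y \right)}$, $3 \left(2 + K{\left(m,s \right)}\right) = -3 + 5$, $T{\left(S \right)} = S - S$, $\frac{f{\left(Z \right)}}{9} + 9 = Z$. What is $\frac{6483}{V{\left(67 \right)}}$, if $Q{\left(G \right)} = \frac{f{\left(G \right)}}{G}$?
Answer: $- \frac{434361}{2516} \approx -172.64$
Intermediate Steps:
$f{\left(Z \right)} = -81 + 9 Z$
$T{\left(S \right)} = 0$
$K{\left(m,s \right)} = - \frac{4}{3}$ ($K{\left(m,s \right)} = -2 + \frac{-3 + 5}{3} = -2 + \frac{1}{3} \cdot 2 = -2 + \frac{2}{3} = - \frac{4}{3}$)
$Q{\left(G \right)} = \frac{-81 + 9 G}{G}$
$g{\left(y \right)} = 33 - \frac{324}{y}$ ($g{\left(y \right)} = -3 + \left(5 - 1\right) \left(9 - \frac{81}{y}\right) = -3 + 4 \left(9 - \frac{81}{y}\right) = -3 + \left(36 - \frac{324}{y}\right) = 33 - \frac{324}{y}$)
$V{\left(X \right)} = -44 + \frac{432}{X}$ ($V{\left(X \right)} = - \frac{4 \left(33 - \frac{324}{X}\right)}{3} = -44 + \frac{432}{X}$)
$\frac{6483}{V{\left(67 \right)}} = \frac{6483}{-44 + \frac{432}{67}} = \frac{6483}{- \frac{2516}{67}} = 6483 \left(- \frac{67}{2516}\right) = - \frac{434361}{2516}$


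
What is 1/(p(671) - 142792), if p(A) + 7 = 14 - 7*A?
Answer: -1/147482 ≈ -6.7805e-6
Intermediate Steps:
p(A) = 7 - 7*A (p(A) = -7 + (14 - 7*A) = 7 - 7*A)
1/(p(671) - 142792) = 1/((7 - 7*671) - 142792) = 1/((7 - 4697) - 142792) = 1/(-4690 - 142792) = 1/(-147482) = -1/147482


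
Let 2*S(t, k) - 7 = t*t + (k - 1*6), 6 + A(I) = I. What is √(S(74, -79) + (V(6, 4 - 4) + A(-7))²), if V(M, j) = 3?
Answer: 3*√311 ≈ 52.906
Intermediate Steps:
A(I) = -6 + I
S(t, k) = ½ + k/2 + t²/2 (S(t, k) = 7/2 + (t*t + (k - 1*6))/2 = 7/2 + (t² + (k - 6))/2 = 7/2 + (t² + (-6 + k))/2 = 7/2 + (-6 + k + t²)/2 = 7/2 + (-3 + k/2 + t²/2) = ½ + k/2 + t²/2)
√(S(74, -79) + (V(6, 4 - 4) + A(-7))²) = √((½ + (½)*(-79) + (½)*74²) + (3 + (-6 - 7))²) = √((½ - 79/2 + (½)*5476) + (3 - 13)²) = √((½ - 79/2 + 2738) + (-10)²) = √(2699 + 100) = √2799 = 3*√311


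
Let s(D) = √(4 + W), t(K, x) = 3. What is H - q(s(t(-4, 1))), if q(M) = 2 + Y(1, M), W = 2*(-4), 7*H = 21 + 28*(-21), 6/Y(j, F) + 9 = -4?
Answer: -1073/13 ≈ -82.538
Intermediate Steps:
Y(j, F) = -6/13 (Y(j, F) = 6/(-9 - 4) = 6/(-13) = 6*(-1/13) = -6/13)
H = -81 (H = (21 + 28*(-21))/7 = (21 - 588)/7 = (⅐)*(-567) = -81)
W = -8
s(D) = 2*I (s(D) = √(4 - 8) = √(-4) = 2*I)
q(M) = 20/13 (q(M) = 2 - 6/13 = 20/13)
H - q(s(t(-4, 1))) = -81 - 1*20/13 = -81 - 20/13 = -1073/13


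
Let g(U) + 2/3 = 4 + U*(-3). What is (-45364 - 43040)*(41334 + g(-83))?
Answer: -3676398212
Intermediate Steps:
g(U) = 10/3 - 3*U (g(U) = -2/3 + (4 + U*(-3)) = -2/3 + (4 - 3*U) = 10/3 - 3*U)
(-45364 - 43040)*(41334 + g(-83)) = (-45364 - 43040)*(41334 + (10/3 - 3*(-83))) = -88404*(41334 + (10/3 + 249)) = -88404*(41334 + 757/3) = -88404*124759/3 = -3676398212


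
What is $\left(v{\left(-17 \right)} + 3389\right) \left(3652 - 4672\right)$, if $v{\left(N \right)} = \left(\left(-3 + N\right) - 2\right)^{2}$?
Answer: $-3950460$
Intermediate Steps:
$v{\left(N \right)} = \left(-5 + N\right)^{2}$
$\left(v{\left(-17 \right)} + 3389\right) \left(3652 - 4672\right) = \left(\left(-5 - 17\right)^{2} + 3389\right) \left(3652 - 4672\right) = \left(\left(-22\right)^{2} + 3389\right) \left(-1020\right) = \left(484 + 3389\right) \left(-1020\right) = 3873 \left(-1020\right) = -3950460$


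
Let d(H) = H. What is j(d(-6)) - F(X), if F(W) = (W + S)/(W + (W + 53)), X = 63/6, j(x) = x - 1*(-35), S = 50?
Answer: 4171/148 ≈ 28.182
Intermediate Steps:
j(x) = 35 + x (j(x) = x + 35 = 35 + x)
X = 21/2 (X = 63*(⅙) = 21/2 ≈ 10.500)
F(W) = (50 + W)/(53 + 2*W) (F(W) = (W + 50)/(W + (W + 53)) = (50 + W)/(W + (53 + W)) = (50 + W)/(53 + 2*W))
j(d(-6)) - F(X) = (35 - 6) - (50 + 21/2)/(53 + 2*(21/2)) = 29 - 121/((53 + 21)*2) = 29 - 121/(74*2) = 29 - 1*121/148 = 29 - 121/148 = 4171/148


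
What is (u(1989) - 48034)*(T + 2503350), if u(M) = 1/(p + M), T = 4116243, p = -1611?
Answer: -40063654593881/126 ≈ -3.1797e+11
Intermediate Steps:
u(M) = 1/(-1611 + M)
(u(1989) - 48034)*(T + 2503350) = (1/(-1611 + 1989) - 48034)*(4116243 + 2503350) = (1/378 - 48034)*6619593 = -18156851/378*6619593 = -40063654593881/126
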